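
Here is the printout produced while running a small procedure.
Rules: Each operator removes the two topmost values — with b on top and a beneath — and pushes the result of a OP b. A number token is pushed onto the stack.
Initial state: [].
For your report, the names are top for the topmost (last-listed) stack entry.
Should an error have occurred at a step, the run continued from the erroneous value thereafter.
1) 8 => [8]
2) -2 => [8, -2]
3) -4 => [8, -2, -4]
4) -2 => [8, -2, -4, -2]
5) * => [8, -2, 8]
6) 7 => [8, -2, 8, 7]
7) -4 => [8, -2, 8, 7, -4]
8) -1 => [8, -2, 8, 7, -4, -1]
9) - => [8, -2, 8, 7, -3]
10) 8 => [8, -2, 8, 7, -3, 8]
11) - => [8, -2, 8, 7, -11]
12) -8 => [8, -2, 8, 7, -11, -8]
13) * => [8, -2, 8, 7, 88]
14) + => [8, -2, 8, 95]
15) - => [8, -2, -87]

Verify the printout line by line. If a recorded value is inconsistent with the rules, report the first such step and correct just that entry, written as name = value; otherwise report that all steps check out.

no error

1. push 8: top = 8 (checks out)
2. push -2: top = -2 (no discrepancy)
3. push -4: top = -4 (in agreement)
4. push -2: top = -2 (agrees with the printout)
5. -4 * -2 = 8 (consistent with the printout)
6. push 7: top = 7 (agrees with the printout)
7. push -4: top = -4 (verified)
8. push -1: top = -1 (no discrepancy)
9. -4 - -1 = -3 (verified)
10. push 8: top = 8 (verified)
11. -3 - 8 = -11 (consistent with the printout)
12. push -8: top = -8 (confirmed correct)
13. -11 * -8 = 88 (same as recorded)
14. 7 + 88 = 95 (in agreement)
15. 8 - 95 = -87 (matches)
The whole run recomputes cleanly — no discrepancies.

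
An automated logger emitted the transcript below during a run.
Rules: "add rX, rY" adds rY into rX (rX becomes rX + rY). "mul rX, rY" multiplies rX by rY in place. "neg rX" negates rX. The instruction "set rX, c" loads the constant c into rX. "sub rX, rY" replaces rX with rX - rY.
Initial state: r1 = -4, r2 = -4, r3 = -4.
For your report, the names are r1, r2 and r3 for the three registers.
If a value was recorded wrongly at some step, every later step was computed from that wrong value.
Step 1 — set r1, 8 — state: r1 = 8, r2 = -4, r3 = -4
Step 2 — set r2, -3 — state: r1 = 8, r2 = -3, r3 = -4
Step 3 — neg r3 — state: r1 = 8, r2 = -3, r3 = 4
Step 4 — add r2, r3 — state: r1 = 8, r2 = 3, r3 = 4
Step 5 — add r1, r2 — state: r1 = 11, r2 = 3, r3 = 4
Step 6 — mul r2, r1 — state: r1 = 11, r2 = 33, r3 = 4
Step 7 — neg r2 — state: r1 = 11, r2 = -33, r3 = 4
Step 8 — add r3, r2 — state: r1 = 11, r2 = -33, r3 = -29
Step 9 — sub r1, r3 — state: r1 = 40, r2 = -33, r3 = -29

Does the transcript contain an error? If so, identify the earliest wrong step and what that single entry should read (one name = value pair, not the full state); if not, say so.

step 4, r2 = 1

step 1: r1 = 8 -> no discrepancy
step 2: r2 = -3 -> checks out
step 3: r3 = -(-4) = 4 -> consistent with the transcript
step 4: r2 = -3 + 4 = 1 -> the entry is off here
First incorrect step: 4; the correct value is r2 = 1.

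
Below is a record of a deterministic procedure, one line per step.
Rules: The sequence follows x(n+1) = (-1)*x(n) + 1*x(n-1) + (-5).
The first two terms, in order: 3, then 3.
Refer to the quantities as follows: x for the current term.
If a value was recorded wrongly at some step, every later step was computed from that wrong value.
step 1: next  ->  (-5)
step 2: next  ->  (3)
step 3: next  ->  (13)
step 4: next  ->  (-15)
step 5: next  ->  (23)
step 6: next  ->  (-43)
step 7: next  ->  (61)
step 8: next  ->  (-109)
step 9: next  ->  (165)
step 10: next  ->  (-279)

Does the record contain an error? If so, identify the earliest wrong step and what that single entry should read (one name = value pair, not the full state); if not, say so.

step 3, x = -13

Recomputing the run from the initial state:
step 1: x = -5
step 2: x = 3
step 3: x = -13
step 4: x = 11
step 5: x = -29
step 6: x = 35
step 7: x = -69
step 8: x = 99
step 9: x = -173
step 10: x = 267
The first disagreement with the record is at step 3, where the value should be x = -13.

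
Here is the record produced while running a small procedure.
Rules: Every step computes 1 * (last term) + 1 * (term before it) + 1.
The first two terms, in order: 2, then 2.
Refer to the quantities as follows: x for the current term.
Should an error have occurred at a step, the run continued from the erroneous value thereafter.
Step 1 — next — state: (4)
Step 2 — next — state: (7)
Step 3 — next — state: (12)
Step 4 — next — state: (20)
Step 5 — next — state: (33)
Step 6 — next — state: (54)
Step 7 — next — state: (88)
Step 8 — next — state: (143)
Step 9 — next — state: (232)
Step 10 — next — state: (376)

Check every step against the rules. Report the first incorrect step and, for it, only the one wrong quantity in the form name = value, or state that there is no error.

1. x = 1*(2) + (1)*(2) + (1) = 5 (a discrepancy with the record)
First deviation found at step 1; the corrected entry is x = 5.

step 1, x = 5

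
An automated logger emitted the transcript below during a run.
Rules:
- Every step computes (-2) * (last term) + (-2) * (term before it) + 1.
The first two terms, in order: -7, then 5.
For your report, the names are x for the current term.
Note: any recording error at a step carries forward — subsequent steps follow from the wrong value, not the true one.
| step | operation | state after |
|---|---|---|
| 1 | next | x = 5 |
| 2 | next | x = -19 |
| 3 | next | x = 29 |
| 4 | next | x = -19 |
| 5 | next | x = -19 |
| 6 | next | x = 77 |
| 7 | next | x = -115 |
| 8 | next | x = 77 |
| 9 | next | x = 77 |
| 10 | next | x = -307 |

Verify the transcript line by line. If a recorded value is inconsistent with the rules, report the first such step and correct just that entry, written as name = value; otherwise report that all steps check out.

no error

step 1: x = -2*(5) + (-2)*(-7) + (1) = 5 -> checks out
step 2: x = -2*(5) + (-2)*(5) + (1) = -19 -> same as recorded
step 3: x = -2*(-19) + (-2)*(5) + (1) = 29 -> confirmed correct
step 4: x = -2*(29) + (-2)*(-19) + (1) = -19 -> confirmed correct
step 5: x = -2*(-19) + (-2)*(29) + (1) = -19 -> checks out
step 6: x = -2*(-19) + (-2)*(-19) + (1) = 77 -> verified
step 7: x = -2*(77) + (-2)*(-19) + (1) = -115 -> no discrepancy
step 8: x = -2*(-115) + (-2)*(77) + (1) = 77 -> confirmed correct
step 9: x = -2*(77) + (-2)*(-115) + (1) = 77 -> verified
step 10: x = -2*(77) + (-2)*(77) + (1) = -307 -> agrees with the transcript
Nothing is out of place; the run is error-free.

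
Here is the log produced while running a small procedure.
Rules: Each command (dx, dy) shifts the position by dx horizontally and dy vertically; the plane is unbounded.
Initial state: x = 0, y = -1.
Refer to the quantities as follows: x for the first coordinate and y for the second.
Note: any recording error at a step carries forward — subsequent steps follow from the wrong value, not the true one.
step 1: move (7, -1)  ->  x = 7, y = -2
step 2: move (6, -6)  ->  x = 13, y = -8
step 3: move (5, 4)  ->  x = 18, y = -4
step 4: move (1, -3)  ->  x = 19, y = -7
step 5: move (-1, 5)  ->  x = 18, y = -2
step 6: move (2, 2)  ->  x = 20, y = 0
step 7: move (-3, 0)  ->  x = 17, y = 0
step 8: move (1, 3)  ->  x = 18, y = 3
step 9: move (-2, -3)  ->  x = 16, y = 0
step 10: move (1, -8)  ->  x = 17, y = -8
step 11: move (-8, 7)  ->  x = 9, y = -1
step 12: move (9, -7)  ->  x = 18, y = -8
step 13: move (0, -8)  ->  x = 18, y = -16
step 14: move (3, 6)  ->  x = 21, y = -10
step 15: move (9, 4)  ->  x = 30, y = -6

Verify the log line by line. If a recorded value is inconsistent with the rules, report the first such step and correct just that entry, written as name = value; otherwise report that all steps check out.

no error

Recomputing the run from the initial state:
step 1: x = 7, y = -2
step 2: x = 13, y = -8
step 3: x = 18, y = -4
step 4: x = 19, y = -7
step 5: x = 18, y = -2
step 6: x = 20, y = 0
step 7: x = 17, y = 0
step 8: x = 18, y = 3
step 9: x = 16, y = 0
step 10: x = 17, y = -8
step 11: x = 9, y = -1
step 12: x = 18, y = -8
step 13: x = 18, y = -16
step 14: x = 21, y = -10
step 15: x = 30, y = -6
This matches the log at every step.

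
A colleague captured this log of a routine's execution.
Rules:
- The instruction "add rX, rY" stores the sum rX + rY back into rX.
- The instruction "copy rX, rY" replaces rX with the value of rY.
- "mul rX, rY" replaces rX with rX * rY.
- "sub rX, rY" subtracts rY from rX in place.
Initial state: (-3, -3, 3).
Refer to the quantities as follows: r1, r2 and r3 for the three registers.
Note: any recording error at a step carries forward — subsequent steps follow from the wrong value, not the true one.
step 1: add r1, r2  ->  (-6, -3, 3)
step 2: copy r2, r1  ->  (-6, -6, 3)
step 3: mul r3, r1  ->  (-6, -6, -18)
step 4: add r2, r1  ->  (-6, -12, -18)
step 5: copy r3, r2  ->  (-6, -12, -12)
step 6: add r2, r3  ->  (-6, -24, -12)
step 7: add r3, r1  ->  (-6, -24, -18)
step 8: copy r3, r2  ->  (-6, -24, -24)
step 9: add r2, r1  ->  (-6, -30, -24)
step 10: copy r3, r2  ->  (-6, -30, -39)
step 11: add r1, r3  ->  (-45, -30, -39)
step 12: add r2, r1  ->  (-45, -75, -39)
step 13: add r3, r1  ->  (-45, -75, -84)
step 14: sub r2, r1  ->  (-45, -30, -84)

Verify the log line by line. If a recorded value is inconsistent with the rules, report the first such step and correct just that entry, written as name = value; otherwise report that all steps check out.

step 1: r1 = -3 + -3 = -6 -> in agreement
step 2: r2 = -6 -> confirmed correct
step 3: r3 = 3 * -6 = -18 -> no discrepancy
step 4: r2 = -6 + -6 = -12 -> confirmed correct
step 5: r3 = -12 -> checks out
step 6: r2 = -12 + -12 = -24 -> consistent with the log
step 7: r3 = -12 + -6 = -18 -> matches
step 8: r3 = -24 -> matches
step 9: r2 = -24 + -6 = -30 -> consistent with the log
step 10: r3 = -30 -> the log has a different value
So the first discrepancy is step 10, where the right value is r3 = -30.

step 10, r3 = -30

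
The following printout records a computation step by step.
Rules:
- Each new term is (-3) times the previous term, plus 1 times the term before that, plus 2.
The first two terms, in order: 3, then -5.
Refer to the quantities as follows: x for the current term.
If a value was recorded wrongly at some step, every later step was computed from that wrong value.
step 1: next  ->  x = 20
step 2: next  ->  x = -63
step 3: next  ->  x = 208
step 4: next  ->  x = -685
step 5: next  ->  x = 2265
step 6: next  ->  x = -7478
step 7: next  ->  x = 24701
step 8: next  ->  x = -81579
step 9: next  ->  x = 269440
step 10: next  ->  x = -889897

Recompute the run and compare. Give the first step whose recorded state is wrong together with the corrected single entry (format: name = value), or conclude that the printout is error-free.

Recomputing the run from the initial state:
step 1: x = 20
step 2: x = -63
step 3: x = 211
step 4: x = -694
step 5: x = 2295
step 6: x = -7577
step 7: x = 25028
step 8: x = -82659
step 9: x = 273007
step 10: x = -901678
The first disagreement with the printout is at step 3, where the value should be x = 211.

step 3, x = 211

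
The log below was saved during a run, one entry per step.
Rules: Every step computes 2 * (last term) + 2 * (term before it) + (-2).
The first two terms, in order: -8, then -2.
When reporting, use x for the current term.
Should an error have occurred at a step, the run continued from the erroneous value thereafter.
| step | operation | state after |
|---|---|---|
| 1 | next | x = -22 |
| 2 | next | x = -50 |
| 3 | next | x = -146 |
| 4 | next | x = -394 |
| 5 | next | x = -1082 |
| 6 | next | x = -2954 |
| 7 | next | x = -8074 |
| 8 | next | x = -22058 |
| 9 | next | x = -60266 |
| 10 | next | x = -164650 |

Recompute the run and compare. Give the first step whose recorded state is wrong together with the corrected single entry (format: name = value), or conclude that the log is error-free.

no error

Step 1: x = 2*(-2) + (2)*(-8) + (-2) = -22 — exactly as logged.
Step 2: x = 2*(-22) + (2)*(-2) + (-2) = -50 — exactly as logged.
Step 3: x = 2*(-50) + (2)*(-22) + (-2) = -146 — in agreement.
Step 4: x = 2*(-146) + (2)*(-50) + (-2) = -394 — same as recorded.
Step 5: x = 2*(-394) + (2)*(-146) + (-2) = -1082 — agrees with the log.
Step 6: x = 2*(-1082) + (2)*(-394) + (-2) = -2954 — exactly as logged.
Step 7: x = 2*(-2954) + (2)*(-1082) + (-2) = -8074 — agrees with the log.
Step 8: x = 2*(-8074) + (2)*(-2954) + (-2) = -22058 — verified.
Step 9: x = 2*(-22058) + (2)*(-8074) + (-2) = -60266 — same as recorded.
Step 10: x = 2*(-60266) + (2)*(-22058) + (-2) = -164650 — verified.
All entries verified; no error found.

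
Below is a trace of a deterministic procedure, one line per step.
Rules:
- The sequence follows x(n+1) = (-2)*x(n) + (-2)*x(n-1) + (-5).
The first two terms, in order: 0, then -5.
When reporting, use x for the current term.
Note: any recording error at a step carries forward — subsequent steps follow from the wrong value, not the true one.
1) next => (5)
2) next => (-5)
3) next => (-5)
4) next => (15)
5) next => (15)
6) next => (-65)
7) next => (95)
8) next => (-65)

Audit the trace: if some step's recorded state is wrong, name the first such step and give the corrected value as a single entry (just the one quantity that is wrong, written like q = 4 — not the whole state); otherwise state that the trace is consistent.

Recomputing the run from the initial state:
step 1: x = 5
step 2: x = -5
step 3: x = -5
step 4: x = 15
step 5: x = -25
step 6: x = 15
step 7: x = 15
step 8: x = -65
The first disagreement with the trace is at step 5, where the value should be x = -25.

step 5, x = -25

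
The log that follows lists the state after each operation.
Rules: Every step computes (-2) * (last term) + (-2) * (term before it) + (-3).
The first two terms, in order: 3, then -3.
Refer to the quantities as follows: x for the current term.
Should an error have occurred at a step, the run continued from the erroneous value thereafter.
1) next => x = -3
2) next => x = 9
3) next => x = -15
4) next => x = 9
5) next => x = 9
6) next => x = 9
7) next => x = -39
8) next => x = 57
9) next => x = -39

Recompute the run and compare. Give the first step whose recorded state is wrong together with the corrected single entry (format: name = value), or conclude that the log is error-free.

step 1: x = -2*(-3) + (-2)*(3) + (-3) = -3 -> same as recorded
step 2: x = -2*(-3) + (-2)*(-3) + (-3) = 9 -> in agreement
step 3: x = -2*(9) + (-2)*(-3) + (-3) = -15 -> verified
step 4: x = -2*(-15) + (-2)*(9) + (-3) = 9 -> matches
step 5: x = -2*(9) + (-2)*(-15) + (-3) = 9 -> matches
step 6: x = -2*(9) + (-2)*(9) + (-3) = -39 -> the entry is off here
The audit stops at step 6: the recorded entry is wrong and should be x = -39.

step 6, x = -39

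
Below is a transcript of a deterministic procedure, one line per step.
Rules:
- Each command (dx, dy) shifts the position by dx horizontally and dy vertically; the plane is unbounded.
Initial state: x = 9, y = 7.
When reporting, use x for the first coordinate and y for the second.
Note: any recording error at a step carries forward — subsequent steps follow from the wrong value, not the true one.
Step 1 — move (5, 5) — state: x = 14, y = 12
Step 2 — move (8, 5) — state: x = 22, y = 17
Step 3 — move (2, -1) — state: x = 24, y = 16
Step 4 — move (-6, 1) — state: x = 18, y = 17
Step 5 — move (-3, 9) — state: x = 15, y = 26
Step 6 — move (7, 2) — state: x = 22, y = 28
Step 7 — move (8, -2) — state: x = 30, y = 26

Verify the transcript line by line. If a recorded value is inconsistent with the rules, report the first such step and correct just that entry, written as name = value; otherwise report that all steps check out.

no error

Step 1: x = 9 + (5) = 14, y = 7 + (5) = 12 — same as recorded.
Step 2: x = 14 + (8) = 22, y = 12 + (5) = 17 — verified.
Step 3: x = 22 + (2) = 24, y = 17 + (-1) = 16 — matches.
Step 4: x = 24 + (-6) = 18, y = 16 + (1) = 17 — exactly as logged.
Step 5: x = 18 + (-3) = 15, y = 17 + (9) = 26 — no discrepancy.
Step 6: x = 15 + (7) = 22, y = 26 + (2) = 28 — same as recorded.
Step 7: x = 22 + (8) = 30, y = 28 + (-2) = 26 — same as recorded.
Nothing is out of place; the run is error-free.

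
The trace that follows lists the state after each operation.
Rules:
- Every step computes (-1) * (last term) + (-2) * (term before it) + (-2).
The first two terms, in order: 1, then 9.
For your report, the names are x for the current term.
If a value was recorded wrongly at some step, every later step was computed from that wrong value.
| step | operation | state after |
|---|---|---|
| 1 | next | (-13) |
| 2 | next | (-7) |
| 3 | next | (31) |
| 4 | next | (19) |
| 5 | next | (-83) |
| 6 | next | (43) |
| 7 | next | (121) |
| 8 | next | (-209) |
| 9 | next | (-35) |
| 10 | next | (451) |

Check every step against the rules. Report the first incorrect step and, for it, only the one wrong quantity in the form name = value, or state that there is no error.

step 4, x = -19

Recomputing the run from the initial state:
step 1: x = -13
step 2: x = -7
step 3: x = 31
step 4: x = -19
step 5: x = -45
step 6: x = 81
step 7: x = 7
step 8: x = -171
step 9: x = 155
step 10: x = 185
The first disagreement with the trace is at step 4, where the value should be x = -19.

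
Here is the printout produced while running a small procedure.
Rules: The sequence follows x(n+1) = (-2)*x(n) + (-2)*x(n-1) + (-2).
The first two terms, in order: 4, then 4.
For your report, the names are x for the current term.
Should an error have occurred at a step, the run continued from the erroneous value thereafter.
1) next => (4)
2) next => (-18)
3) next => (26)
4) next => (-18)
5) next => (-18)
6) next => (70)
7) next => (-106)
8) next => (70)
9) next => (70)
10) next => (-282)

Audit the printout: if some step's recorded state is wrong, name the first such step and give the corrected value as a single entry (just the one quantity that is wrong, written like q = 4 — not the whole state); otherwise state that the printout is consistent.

step 1, x = -18

Recomputing the run from the initial state:
step 1: x = -18
step 2: x = 26
step 3: x = -18
step 4: x = -18
step 5: x = 70
step 6: x = -106
step 7: x = 70
step 8: x = 70
step 9: x = -282
step 10: x = 422
The first disagreement with the printout is at step 1, where the value should be x = -18.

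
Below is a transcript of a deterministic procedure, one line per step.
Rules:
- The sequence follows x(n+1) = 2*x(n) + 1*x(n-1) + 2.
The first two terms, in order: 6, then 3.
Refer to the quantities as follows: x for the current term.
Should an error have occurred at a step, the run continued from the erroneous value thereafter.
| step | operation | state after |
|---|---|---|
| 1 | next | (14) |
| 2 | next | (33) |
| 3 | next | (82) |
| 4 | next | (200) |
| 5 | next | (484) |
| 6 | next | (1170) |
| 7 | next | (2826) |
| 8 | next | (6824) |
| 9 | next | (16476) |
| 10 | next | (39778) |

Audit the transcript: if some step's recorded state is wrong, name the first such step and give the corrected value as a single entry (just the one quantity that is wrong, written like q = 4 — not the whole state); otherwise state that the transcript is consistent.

step 4, x = 199

1. x = 2*(3) + (1)*(6) + (2) = 14 (no discrepancy)
2. x = 2*(14) + (1)*(3) + (2) = 33 (agrees with the transcript)
3. x = 2*(33) + (1)*(14) + (2) = 82 (checks out)
4. x = 2*(82) + (1)*(33) + (2) = 199 (first mismatch against the transcript)
First incorrect step: 4; the correct value is x = 199.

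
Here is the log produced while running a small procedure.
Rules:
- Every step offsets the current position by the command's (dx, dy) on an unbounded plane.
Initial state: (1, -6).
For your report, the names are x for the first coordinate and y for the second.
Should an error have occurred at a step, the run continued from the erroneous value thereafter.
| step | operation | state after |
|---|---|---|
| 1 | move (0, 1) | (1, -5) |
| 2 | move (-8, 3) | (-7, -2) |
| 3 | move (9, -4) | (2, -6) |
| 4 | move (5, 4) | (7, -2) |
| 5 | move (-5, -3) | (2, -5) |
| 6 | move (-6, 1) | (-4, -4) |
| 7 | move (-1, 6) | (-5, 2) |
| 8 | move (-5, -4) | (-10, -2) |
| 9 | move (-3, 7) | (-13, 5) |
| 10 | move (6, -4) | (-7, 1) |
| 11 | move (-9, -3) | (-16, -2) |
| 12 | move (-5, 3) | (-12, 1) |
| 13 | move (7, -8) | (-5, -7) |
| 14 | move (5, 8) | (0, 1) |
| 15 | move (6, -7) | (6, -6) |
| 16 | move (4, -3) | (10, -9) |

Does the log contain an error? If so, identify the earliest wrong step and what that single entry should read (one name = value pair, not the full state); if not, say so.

step 1: x = 1 + (0) = 1, y = -6 + (1) = -5 -> no discrepancy
step 2: x = 1 + (-8) = -7, y = -5 + (3) = -2 -> consistent with the log
step 3: x = -7 + (9) = 2, y = -2 + (-4) = -6 -> same as recorded
step 4: x = 2 + (5) = 7, y = -6 + (4) = -2 -> matches
step 5: x = 7 + (-5) = 2, y = -2 + (-3) = -5 -> same as recorded
step 6: x = 2 + (-6) = -4, y = -5 + (1) = -4 -> checks out
step 7: x = -4 + (-1) = -5, y = -4 + (6) = 2 -> exactly as logged
step 8: x = -5 + (-5) = -10, y = 2 + (-4) = -2 -> no discrepancy
step 9: x = -10 + (-3) = -13, y = -2 + (7) = 5 -> same as recorded
step 10: x = -13 + (6) = -7, y = 5 + (-4) = 1 -> agrees with the log
step 11: x = -7 + (-9) = -16, y = 1 + (-3) = -2 -> matches
step 12: x = -16 + (-5) = -21, y = -2 + (3) = 1 -> the log has a different value
Step 12 is the first one off; corrected, x = -21.

step 12, x = -21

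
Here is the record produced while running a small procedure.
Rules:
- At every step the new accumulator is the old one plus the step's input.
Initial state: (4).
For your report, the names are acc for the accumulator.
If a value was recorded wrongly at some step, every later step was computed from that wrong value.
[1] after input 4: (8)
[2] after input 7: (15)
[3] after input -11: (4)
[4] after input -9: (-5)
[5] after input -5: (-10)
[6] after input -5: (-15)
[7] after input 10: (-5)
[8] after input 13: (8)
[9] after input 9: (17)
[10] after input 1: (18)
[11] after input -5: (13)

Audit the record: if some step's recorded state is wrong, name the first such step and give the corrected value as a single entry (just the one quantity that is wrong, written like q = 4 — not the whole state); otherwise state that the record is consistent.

Step 1: acc = 4 + 4 = 8 — matches.
Step 2: acc = 8 + 7 = 15 — no discrepancy.
Step 3: acc = 15 + -11 = 4 — matches.
Step 4: acc = 4 + -9 = -5 — confirmed correct.
Step 5: acc = -5 + -5 = -10 — same as recorded.
Step 6: acc = -10 + -5 = -15 — checks out.
Step 7: acc = -15 + 10 = -5 — no discrepancy.
Step 8: acc = -5 + 13 = 8 — verified.
Step 9: acc = 8 + 9 = 17 — verified.
Step 10: acc = 17 + 1 = 18 — consistent with the record.
Step 11: acc = 18 + -5 = 13 — exactly as logged.
Nothing is out of place; the run is error-free.

no error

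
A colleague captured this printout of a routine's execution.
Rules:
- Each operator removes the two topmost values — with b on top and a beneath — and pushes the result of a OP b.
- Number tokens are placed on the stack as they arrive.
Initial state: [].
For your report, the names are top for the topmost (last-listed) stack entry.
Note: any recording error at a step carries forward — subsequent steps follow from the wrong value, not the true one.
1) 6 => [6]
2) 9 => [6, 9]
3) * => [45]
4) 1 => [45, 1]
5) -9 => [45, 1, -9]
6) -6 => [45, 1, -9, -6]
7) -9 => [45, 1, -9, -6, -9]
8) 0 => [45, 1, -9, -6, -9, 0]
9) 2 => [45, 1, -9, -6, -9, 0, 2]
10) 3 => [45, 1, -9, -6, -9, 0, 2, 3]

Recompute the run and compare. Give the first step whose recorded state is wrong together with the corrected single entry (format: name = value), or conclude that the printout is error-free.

step 3, top = 54

1. push 6: top = 6 (exactly as logged)
2. push 9: top = 9 (verified)
3. 6 * 9 = 54 (the printout disagrees here)
So the first discrepancy is step 3, where the right value is top = 54.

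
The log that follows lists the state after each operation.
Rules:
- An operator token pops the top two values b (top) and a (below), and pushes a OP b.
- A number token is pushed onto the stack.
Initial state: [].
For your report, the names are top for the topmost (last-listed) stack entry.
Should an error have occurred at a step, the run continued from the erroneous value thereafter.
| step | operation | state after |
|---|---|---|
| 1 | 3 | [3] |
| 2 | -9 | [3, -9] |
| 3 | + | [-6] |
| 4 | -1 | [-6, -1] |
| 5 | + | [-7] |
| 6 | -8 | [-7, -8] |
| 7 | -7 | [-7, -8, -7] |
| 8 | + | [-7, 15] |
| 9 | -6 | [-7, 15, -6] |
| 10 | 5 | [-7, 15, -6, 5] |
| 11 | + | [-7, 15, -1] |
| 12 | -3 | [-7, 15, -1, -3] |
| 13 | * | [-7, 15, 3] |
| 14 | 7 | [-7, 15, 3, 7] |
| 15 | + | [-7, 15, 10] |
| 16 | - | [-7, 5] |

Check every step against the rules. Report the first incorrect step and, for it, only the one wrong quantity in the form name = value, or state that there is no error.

step 1: push 3: top = 3 -> in agreement
step 2: push -9: top = -9 -> verified
step 3: 3 + -9 = -6 -> consistent with the log
step 4: push -1: top = -1 -> same as recorded
step 5: -6 + -1 = -7 -> no discrepancy
step 6: push -8: top = -8 -> exactly as logged
step 7: push -7: top = -7 -> verified
step 8: -8 + -7 = -15 -> the log disagrees here
First incorrect step: 8; the correct value is top = -15.

step 8, top = -15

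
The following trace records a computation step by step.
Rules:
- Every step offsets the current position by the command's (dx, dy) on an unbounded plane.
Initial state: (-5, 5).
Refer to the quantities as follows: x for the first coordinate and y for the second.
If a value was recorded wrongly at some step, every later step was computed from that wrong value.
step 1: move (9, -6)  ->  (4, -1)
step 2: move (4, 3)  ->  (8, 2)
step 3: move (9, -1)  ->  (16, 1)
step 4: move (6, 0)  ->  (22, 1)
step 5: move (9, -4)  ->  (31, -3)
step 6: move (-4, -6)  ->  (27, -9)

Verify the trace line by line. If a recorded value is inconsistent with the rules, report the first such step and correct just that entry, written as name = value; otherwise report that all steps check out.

Recomputing the run from the initial state:
step 1: x = 4, y = -1
step 2: x = 8, y = 2
step 3: x = 17, y = 1
step 4: x = 23, y = 1
step 5: x = 32, y = -3
step 6: x = 28, y = -9
The first disagreement with the trace is at step 3, where the value should be x = 17.

step 3, x = 17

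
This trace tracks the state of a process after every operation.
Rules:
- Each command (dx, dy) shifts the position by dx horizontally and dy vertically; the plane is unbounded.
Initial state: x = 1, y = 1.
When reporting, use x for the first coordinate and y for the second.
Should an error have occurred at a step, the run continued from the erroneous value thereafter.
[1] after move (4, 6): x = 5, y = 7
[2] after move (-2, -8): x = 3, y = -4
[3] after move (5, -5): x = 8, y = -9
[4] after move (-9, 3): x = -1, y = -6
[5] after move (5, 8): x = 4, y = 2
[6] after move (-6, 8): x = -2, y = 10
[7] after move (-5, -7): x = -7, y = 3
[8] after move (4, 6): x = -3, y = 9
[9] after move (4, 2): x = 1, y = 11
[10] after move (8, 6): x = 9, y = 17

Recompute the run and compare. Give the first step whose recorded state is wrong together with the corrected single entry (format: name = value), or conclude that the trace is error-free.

Recomputing the run from the initial state:
step 1: x = 5, y = 7
step 2: x = 3, y = -1
step 3: x = 8, y = -6
step 4: x = -1, y = -3
step 5: x = 4, y = 5
step 6: x = -2, y = 13
step 7: x = -7, y = 6
step 8: x = -3, y = 12
step 9: x = 1, y = 14
step 10: x = 9, y = 20
The first disagreement with the trace is at step 2, where the value should be y = -1.

step 2, y = -1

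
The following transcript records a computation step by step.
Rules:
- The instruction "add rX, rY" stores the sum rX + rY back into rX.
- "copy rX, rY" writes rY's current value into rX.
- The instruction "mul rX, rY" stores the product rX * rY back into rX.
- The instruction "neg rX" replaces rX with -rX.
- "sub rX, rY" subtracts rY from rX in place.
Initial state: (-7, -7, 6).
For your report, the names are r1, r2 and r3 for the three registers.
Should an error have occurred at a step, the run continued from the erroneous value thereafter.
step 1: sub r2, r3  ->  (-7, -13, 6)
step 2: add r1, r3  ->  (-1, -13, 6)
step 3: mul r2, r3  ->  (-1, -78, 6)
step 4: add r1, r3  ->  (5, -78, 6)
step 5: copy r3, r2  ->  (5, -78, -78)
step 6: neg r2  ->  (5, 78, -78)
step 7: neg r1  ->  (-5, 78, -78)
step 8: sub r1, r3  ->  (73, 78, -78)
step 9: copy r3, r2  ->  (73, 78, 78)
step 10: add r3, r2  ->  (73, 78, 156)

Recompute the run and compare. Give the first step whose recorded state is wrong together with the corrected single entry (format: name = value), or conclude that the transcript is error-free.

no error

step 1: r2 = -7 - 6 = -13 -> verified
step 2: r1 = -7 + 6 = -1 -> matches
step 3: r2 = -13 * 6 = -78 -> checks out
step 4: r1 = -1 + 6 = 5 -> no discrepancy
step 5: r3 = -78 -> exactly as logged
step 6: r2 = -(-78) = 78 -> checks out
step 7: r1 = -(5) = -5 -> exactly as logged
step 8: r1 = -5 - -78 = 73 -> exactly as logged
step 9: r3 = 78 -> in agreement
step 10: r3 = 78 + 78 = 156 -> matches
Every step is consistent.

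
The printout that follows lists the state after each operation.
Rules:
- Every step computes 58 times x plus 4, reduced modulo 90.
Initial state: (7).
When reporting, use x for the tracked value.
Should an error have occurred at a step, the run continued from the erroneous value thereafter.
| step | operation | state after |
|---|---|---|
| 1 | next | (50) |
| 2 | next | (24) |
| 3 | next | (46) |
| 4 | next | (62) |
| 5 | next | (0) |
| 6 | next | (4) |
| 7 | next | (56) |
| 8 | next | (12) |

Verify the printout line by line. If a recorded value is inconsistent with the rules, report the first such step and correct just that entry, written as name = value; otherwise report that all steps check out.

1. x = (58*7 + 4) mod 90 = 50 (in agreement)
2. x = (58*50 + 4) mod 90 = 24 (in agreement)
3. x = (58*24 + 4) mod 90 = 46 (checks out)
4. x = (58*46 + 4) mod 90 = 62 (checks out)
5. x = (58*62 + 4) mod 90 = 0 (exactly as logged)
6. x = (58*0 + 4) mod 90 = 4 (in agreement)
7. x = (58*4 + 4) mod 90 = 56 (consistent with the printout)
8. x = (58*56 + 4) mod 90 = 12 (exactly as logged)
No step deviates from the rules.

no error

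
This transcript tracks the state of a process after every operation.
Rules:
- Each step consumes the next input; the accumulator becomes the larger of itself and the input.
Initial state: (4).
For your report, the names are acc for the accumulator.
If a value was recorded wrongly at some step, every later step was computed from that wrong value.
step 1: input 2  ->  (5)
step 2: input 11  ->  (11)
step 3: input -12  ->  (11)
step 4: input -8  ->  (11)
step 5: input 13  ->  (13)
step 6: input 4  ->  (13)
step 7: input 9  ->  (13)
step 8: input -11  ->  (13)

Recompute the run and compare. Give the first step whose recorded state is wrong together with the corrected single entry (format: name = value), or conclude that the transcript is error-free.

step 1, acc = 4

Recomputing the run from the initial state:
step 1: acc = 4
step 2: acc = 11
step 3: acc = 11
step 4: acc = 11
step 5: acc = 13
step 6: acc = 13
step 7: acc = 13
step 8: acc = 13
The first disagreement with the transcript is at step 1, where the value should be acc = 4.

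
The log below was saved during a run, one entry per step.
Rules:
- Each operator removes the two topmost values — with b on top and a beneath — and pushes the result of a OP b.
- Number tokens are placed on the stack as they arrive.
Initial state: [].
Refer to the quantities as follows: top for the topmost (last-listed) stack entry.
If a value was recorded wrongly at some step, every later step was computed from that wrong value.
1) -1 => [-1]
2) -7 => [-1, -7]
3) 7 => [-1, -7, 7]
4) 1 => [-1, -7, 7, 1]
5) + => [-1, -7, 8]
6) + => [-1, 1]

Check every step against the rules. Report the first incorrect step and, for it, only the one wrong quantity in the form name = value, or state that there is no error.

Step 1: push -1: top = -1 — same as recorded.
Step 2: push -7: top = -7 — checks out.
Step 3: push 7: top = 7 — in agreement.
Step 4: push 1: top = 1 — no discrepancy.
Step 5: 7 + 1 = 8 — consistent with the log.
Step 6: -7 + 8 = 1 — no discrepancy.
The recomputation confirms every line.

no error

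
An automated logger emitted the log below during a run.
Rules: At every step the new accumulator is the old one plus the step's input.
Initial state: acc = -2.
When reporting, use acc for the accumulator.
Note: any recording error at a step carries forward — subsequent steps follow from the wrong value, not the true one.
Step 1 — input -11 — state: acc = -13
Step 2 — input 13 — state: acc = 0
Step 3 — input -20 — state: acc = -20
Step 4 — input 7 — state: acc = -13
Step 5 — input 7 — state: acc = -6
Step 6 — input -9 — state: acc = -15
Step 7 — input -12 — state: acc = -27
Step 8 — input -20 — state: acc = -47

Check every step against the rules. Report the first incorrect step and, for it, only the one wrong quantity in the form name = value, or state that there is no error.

no error

Recomputing the run from the initial state:
step 1: acc = -13
step 2: acc = 0
step 3: acc = -20
step 4: acc = -13
step 5: acc = -6
step 6: acc = -15
step 7: acc = -27
step 8: acc = -47
This matches the log at every step.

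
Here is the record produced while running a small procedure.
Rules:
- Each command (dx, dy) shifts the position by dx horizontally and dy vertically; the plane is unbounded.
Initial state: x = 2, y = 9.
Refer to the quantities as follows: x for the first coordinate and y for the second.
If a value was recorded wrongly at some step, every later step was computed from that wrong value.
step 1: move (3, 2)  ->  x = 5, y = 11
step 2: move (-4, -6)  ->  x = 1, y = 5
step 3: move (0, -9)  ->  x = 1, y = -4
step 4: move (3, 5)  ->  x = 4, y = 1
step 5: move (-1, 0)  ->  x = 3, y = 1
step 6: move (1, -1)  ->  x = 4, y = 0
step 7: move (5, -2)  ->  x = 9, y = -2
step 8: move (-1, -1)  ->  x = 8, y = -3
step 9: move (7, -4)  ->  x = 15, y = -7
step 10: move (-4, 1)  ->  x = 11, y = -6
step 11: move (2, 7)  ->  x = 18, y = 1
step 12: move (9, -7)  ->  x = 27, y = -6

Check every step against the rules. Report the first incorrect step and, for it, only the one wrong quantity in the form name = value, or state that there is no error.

step 11, x = 13

Step 1: x = 2 + (3) = 5, y = 9 + (2) = 11 — same as recorded.
Step 2: x = 5 + (-4) = 1, y = 11 + (-6) = 5 — matches.
Step 3: x = 1 + (0) = 1, y = 5 + (-9) = -4 — verified.
Step 4: x = 1 + (3) = 4, y = -4 + (5) = 1 — same as recorded.
Step 5: x = 4 + (-1) = 3, y = 1 + (0) = 1 — confirmed correct.
Step 6: x = 3 + (1) = 4, y = 1 + (-1) = 0 — no discrepancy.
Step 7: x = 4 + (5) = 9, y = 0 + (-2) = -2 — same as recorded.
Step 8: x = 9 + (-1) = 8, y = -2 + (-1) = -3 — consistent with the record.
Step 9: x = 8 + (7) = 15, y = -3 + (-4) = -7 — in agreement.
Step 10: x = 15 + (-4) = 11, y = -7 + (1) = -6 — matches.
Step 11: x = 11 + (2) = 13, y = -6 + (7) = 1 — the recorded entry deviates here.
The audit stops at step 11: the recorded entry is wrong and should be x = 13.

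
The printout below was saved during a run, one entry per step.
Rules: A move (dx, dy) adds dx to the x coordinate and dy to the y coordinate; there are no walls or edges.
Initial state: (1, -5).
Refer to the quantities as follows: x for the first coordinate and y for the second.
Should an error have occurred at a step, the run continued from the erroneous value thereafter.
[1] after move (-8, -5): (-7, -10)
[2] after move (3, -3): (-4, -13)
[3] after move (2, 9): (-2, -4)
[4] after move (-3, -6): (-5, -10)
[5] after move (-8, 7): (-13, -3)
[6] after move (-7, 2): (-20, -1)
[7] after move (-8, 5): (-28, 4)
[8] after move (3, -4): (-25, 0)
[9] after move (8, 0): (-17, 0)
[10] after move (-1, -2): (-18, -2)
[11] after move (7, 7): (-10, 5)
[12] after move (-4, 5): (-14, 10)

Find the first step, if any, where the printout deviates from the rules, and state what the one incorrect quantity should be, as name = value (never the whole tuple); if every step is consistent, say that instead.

Recomputing the run from the initial state:
step 1: x = -7, y = -10
step 2: x = -4, y = -13
step 3: x = -2, y = -4
step 4: x = -5, y = -10
step 5: x = -13, y = -3
step 6: x = -20, y = -1
step 7: x = -28, y = 4
step 8: x = -25, y = 0
step 9: x = -17, y = 0
step 10: x = -18, y = -2
step 11: x = -11, y = 5
step 12: x = -15, y = 10
The first disagreement with the printout is at step 11, where the value should be x = -11.

step 11, x = -11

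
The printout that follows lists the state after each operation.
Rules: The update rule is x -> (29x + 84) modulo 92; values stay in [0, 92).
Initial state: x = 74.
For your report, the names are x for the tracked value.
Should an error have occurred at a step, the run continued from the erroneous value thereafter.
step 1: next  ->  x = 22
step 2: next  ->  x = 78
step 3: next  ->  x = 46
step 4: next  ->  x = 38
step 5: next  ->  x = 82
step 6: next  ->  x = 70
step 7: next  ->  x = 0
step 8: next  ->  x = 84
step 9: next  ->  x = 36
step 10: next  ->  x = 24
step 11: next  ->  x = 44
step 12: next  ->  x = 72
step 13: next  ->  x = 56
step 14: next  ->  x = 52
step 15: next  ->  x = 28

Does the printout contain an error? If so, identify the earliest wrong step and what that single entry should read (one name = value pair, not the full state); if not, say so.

step 7, x = 90

1. x = (29*74 + 84) mod 92 = 22 (agrees with the printout)
2. x = (29*22 + 84) mod 92 = 78 (no discrepancy)
3. x = (29*78 + 84) mod 92 = 46 (matches)
4. x = (29*46 + 84) mod 92 = 38 (no discrepancy)
5. x = (29*38 + 84) mod 92 = 82 (matches)
6. x = (29*82 + 84) mod 92 = 70 (matches)
7. x = (29*70 + 84) mod 92 = 90 (a discrepancy with the printout)
First deviation found at step 7; the corrected entry is x = 90.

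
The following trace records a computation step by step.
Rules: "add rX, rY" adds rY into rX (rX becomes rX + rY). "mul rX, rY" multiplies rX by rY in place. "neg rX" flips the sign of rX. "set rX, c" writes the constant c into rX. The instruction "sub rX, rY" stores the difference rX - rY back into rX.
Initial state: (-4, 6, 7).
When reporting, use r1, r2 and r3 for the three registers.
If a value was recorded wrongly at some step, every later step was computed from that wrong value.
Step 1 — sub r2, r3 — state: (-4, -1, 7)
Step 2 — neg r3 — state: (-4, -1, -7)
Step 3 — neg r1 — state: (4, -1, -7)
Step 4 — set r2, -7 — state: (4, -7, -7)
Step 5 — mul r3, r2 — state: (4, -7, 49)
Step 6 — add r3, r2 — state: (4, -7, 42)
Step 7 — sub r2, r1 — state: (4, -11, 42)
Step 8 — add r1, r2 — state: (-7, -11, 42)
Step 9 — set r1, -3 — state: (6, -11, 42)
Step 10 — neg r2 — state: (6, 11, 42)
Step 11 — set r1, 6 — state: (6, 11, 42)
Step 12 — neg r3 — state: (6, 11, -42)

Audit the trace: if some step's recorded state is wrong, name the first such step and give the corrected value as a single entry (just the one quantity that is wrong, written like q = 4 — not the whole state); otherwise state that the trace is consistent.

Recomputing the run from the initial state:
step 1: r1 = -4, r2 = -1, r3 = 7
step 2: r1 = -4, r2 = -1, r3 = -7
step 3: r1 = 4, r2 = -1, r3 = -7
step 4: r1 = 4, r2 = -7, r3 = -7
step 5: r1 = 4, r2 = -7, r3 = 49
step 6: r1 = 4, r2 = -7, r3 = 42
step 7: r1 = 4, r2 = -11, r3 = 42
step 8: r1 = -7, r2 = -11, r3 = 42
step 9: r1 = -3, r2 = -11, r3 = 42
step 10: r1 = -3, r2 = 11, r3 = 42
step 11: r1 = 6, r2 = 11, r3 = 42
step 12: r1 = 6, r2 = 11, r3 = -42
The first disagreement with the trace is at step 9, where the value should be r1 = -3.

step 9, r1 = -3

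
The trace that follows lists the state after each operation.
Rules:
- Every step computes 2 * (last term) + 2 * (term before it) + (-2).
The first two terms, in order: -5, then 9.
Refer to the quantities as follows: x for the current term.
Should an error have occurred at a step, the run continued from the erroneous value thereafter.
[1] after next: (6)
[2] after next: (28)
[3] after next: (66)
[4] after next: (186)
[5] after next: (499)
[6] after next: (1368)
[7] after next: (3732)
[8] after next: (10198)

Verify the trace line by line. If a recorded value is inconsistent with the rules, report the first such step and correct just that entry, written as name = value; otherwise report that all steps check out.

Recomputing the run from the initial state:
step 1: x = 6
step 2: x = 28
step 3: x = 66
step 4: x = 186
step 5: x = 502
step 6: x = 1374
step 7: x = 3750
step 8: x = 10246
The first disagreement with the trace is at step 5, where the value should be x = 502.

step 5, x = 502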